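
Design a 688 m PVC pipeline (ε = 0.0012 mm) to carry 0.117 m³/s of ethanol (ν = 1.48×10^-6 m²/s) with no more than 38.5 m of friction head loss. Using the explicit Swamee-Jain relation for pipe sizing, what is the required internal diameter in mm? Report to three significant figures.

D ≈ 195 mm

Swamee-Jain (Type III): D = 0.66·[ε^1.25·(LQ²/(gh_f))^4.75 + ν·Q^9.4·(L/(gh_f))^5.2]^0.04
LQ²/(gh_f) = 0.02494; L/(gh_f) = 1.822
Term 1 = ε^1.25·(…)^4.75 = 9.64×10^-16; Term 2 = ν·Q^9.4·(…)^5.2 = 5.83×10^-14
D = 0.66·(9.64×10^-16 + 5.83×10^-14)^0.04 = 0.1952 m = 195 mm
Check: V = 3.91 m/s, Re = 5.16×10^5, f = 0.01312, h_f = 36.0 m ≈ 38.5 m ✓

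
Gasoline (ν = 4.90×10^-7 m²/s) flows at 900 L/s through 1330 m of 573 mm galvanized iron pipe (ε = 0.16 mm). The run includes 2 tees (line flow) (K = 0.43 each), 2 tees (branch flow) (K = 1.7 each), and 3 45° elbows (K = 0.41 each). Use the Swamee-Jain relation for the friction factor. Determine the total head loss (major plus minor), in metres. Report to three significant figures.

H_L ≈ 25.0 m

V = 4Q/(πD²) = 3.490 m/s; V²/2g = 0.6209 m
Re = 4.08×10^6, ε/D = 2.79×10^-4 → f = 0.01497 (Swamee-Jain)
Major: h_f = f(L/D)·V²/2g = 0.01497·2321·0.6209 = 21.57 m
Minor: ΣK = 5.49; h_m = ΣK·V²/2g = 3.408 m
Total H_L = 21.57 + 3.408 = 24.98 m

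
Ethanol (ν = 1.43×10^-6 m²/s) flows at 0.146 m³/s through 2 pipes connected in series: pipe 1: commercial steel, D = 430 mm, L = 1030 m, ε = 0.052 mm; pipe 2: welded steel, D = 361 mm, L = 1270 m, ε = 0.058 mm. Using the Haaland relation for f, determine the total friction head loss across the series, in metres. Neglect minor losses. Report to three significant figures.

H ≈ 7.52 m

Pipe 1: V = 1.005 m/s, Re = 3.02×10^5, ε/D = 1.21×10^-4, f = 0.01540, h_1 = f(L/D)V²/2g = 1.900 m
Pipe 2: V = 1.426 m/s, Re = 3.60×10^5, ε/D = 1.61×10^-4, f = 0.01542, h_2 = f(L/D)V²/2g = 5.625 m
Series → Q common, losses add: H = Σh = 7.524 m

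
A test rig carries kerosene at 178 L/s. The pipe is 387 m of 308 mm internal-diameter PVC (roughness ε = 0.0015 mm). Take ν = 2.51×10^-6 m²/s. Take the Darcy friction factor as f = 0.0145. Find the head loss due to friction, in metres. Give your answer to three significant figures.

V = 4Q/(πD²) = 4·0.178/(π·0.308²) = 2.389 m/s
h_f = f(L/D)V²/(2g) = 0.01450·(387/0.308)·2.389²/(2·9.81) = 5.300 m

h_f ≈ 5.30 m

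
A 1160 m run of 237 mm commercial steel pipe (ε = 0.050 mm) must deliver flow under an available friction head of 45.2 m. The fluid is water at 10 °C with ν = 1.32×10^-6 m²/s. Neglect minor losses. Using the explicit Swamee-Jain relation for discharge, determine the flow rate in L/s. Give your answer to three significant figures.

Swamee-Jain (Type II): Q = -0.965·√(gD⁵h_f/L)·ln[ε/(3.7D) + √(3.17ν²L/(gD³h_f))]
√(gD⁵h_f/L) = √(9.81·0.237⁵·45.2/1160) = 0.01691
ε/(3.7D) = 5.70×10^-5; √(3.17ν²L/(gD³h_f)) = 3.29×10^-5
Q = -0.965·0.01691·ln(8.997×10^-5) = 0.1520 m³/s
Check: V = 3.45 m/s, Re = 6.19×10^5, f = 0.01535, h_f = 45.5 m ≈ 45.2 m ✓

Q ≈ 152 L/s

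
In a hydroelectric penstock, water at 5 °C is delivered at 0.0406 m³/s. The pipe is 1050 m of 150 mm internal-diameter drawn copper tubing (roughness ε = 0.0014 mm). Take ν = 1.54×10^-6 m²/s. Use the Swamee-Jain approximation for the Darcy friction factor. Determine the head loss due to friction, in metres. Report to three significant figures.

h_f ≈ 28.8 m

V = 4Q/(πD²) = 4·0.0406/(π·0.150²) = 2.297 m/s
Re = VD/ν = 2.297·0.150/1.54×10^-6 = 2.24×10^5 → turbulent
ε/D = 0.0014/150 = 9.33×10^-6
Swamee-Jain: f = 0.01529
h_f = f(L/D)V²/(2g) = 0.01529·(1050/0.150)·2.297²/(2·9.81) = 28.79 m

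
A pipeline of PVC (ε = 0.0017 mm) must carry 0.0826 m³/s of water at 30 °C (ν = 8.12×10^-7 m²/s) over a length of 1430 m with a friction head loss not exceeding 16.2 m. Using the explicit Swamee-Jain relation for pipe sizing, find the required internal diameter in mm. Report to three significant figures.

Swamee-Jain (Type III): D = 0.66·[ε^1.25·(LQ²/(gh_f))^4.75 + ν·Q^9.4·(L/(gh_f))^5.2]^0.04
LQ²/(gh_f) = 0.06139; L/(gh_f) = 8.998
Term 1 = ε^1.25·(…)^4.75 = 1.08×10^-13; Term 2 = ν·Q^9.4·(…)^5.2 = 4.91×10^-12
D = 0.66·(1.08×10^-13 + 4.91×10^-12)^0.04 = 0.2331 m = 233 mm
Check: V = 1.94 m/s, Re = 5.56×10^5, f = 0.01297, h_f = 15.2 m ≈ 16.2 m ✓

D ≈ 233 mm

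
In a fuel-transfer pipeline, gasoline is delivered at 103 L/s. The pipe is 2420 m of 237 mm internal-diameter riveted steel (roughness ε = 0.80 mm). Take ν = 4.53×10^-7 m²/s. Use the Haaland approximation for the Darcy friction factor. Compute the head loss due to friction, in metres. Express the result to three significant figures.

V = 4Q/(πD²) = 4·0.103/(π·0.237²) = 2.335 m/s
Re = VD/ν = 2.335·0.237/4.53×10^-7 = 1.22×10^6 → turbulent
ε/D = 0.80/237 = 0.00338
Haaland: f = 0.02720
h_f = f(L/D)V²/(2g) = 0.02720·(2420/0.237)·2.335²/(2·9.81) = 77.17 m

h_f ≈ 77.2 m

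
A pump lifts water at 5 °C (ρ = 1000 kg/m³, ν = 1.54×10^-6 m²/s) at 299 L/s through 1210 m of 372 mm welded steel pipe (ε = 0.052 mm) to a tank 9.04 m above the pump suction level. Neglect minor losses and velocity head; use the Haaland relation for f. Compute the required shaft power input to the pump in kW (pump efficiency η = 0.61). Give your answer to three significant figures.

V = 4Q/(πD²) = 2.751 m/s; Re = 6.65×10^5; ε/D = 1.40×10^-4; f = 0.01431
h_f = f(L/D)V²/2g = 17.96 m
Total head H = z + h_f = 9.04 + 17.96 = 27.00 m
P_hyd = ρgQH = 1000·9.81·0.299·27.00 = 79.19 kW
P_shaft = P_hyd/η = 79.19/0.61 = 129.8 kW

P_shaft ≈ 130 kW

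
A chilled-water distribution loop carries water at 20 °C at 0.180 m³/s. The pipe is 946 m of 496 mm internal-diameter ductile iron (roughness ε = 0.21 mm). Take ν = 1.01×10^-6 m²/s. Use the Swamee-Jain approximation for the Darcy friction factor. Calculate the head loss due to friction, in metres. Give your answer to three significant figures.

V = 4Q/(πD²) = 4·0.180/(π·0.496²) = 0.9316 m/s
Re = VD/ν = 0.9316·0.496/1.01×10^-6 = 4.57×10^5 → turbulent
ε/D = 0.21/496 = 4.23×10^-4
Swamee-Jain: f = 0.01737
h_f = f(L/D)V²/(2g) = 0.01737·(946/0.496)·0.9316²/(2·9.81) = 1.465 m

h_f ≈ 1.47 m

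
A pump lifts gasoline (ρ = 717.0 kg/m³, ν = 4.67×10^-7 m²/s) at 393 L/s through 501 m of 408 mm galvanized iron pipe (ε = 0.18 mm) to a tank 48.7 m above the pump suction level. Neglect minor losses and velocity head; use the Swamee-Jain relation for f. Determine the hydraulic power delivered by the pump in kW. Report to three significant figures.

P_hyd ≈ 160 kW

V = 4Q/(πD²) = 3.006 m/s; Re = 2.63×10^6; ε/D = 4.41×10^-4; f = 0.01652
h_f = f(L/D)V²/2g = 9.343 m
Total head H = z + h_f = 48.7 + 9.343 = 58.04 m
P_hyd = ρgQH = 717.0·9.81·0.393·58.04 = 160.4 kW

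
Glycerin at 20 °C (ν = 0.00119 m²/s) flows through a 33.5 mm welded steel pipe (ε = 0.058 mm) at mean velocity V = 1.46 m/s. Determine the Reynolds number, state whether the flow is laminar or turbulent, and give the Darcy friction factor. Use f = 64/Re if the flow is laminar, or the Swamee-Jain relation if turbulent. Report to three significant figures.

Re ≈ 41.1; laminar; f = 64/Re ≈ 1.56

Re = VD/ν = 1.460·0.0335/0.00119 = 41.1
Re < 2300 → laminar → f = 64/Re = 1.557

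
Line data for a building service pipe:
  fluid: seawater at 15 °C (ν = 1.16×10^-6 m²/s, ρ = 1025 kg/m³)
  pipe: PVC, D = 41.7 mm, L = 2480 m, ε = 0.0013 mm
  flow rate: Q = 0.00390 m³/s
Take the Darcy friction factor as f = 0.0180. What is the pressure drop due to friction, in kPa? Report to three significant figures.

Δp ≈ 4470 kPa

V = 4Q/(πD²) = 4·0.00390/(π·0.0417²) = 2.856 m/s
h_f = f(L/D)V²/(2g) = 0.01800·(2480/0.0417)·2.856²/(2·9.81) = 444.9 m
Δp = ρg·h_f = 1025·9.81·444.9 = 4474 kPa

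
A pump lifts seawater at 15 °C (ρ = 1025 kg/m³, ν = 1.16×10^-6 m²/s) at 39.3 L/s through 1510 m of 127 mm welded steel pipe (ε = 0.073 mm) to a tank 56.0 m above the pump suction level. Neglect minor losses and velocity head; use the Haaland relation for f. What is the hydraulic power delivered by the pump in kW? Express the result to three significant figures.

P_hyd ≈ 64.5 kW

V = 4Q/(πD²) = 3.102 m/s; Re = 3.40×10^5; ε/D = 5.75×10^-4; f = 0.01836
h_f = f(L/D)V²/2g = 107.1 m
Total head H = z + h_f = 56.0 + 107.1 = 163.1 m
P_hyd = ρgQH = 1025·9.81·0.0393·163.1 = 64.46 kW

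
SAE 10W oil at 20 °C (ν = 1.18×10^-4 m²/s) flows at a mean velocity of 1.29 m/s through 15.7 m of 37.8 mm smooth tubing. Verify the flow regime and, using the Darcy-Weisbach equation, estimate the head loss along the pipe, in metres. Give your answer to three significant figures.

h_f ≈ 5.46 m

Re = VD/ν = 1.29·0.03780/1.18×10^-4 = 413 → laminar (Re < 2300)
f = 64/Re = 0.1549
h_f = f(L/D)V²/(2g) = 0.1549·(15.7/0.03780)·1.29²/(2·9.81) = 5.456 m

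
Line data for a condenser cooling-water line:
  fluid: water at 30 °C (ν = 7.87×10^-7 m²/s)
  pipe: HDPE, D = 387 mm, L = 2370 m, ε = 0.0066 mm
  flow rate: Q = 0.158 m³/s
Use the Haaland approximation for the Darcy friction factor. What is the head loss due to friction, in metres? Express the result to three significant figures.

V = 4Q/(πD²) = 4·0.158/(π·0.387²) = 1.343 m/s
Re = VD/ν = 1.343·0.387/7.87×10^-7 = 6.61×10^5 → turbulent
ε/D = 0.0066/387 = 1.71×10^-5
Haaland: f = 0.01268
h_f = f(L/D)V²/(2g) = 0.01268·(2370/0.387)·1.343²/(2·9.81) = 7.140 m

h_f ≈ 7.14 m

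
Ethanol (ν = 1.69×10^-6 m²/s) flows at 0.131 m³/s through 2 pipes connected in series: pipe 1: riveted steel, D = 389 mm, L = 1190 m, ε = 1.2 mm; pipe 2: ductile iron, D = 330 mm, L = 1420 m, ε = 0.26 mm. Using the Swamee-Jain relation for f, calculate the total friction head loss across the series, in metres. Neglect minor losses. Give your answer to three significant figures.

Pipe 1: V = 1.102 m/s, Re = 2.54×10^5, ε/D = 0.00308, f = 0.02705, h_1 = f(L/D)V²/2g = 5.125 m
Pipe 2: V = 1.532 m/s, Re = 2.99×10^5, ε/D = 7.88×10^-4, f = 0.01982, h_2 = f(L/D)V²/2g = 10.20 m
Series → Q common, losses add: H = Σh = 15.32 m

H ≈ 15.3 m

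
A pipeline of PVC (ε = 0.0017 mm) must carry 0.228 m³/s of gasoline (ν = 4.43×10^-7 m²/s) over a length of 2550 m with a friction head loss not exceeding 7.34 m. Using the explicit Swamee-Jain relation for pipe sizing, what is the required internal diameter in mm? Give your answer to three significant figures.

D ≈ 443 mm

Swamee-Jain (Type III): D = 0.66·[ε^1.25·(LQ²/(gh_f))^4.75 + ν·Q^9.4·(L/(gh_f))^5.2]^0.04
LQ²/(gh_f) = 1.841; L/(gh_f) = 35.41
Term 1 = ε^1.25·(…)^4.75 = 1.11×10^-6; Term 2 = ν·Q^9.4·(…)^5.2 = 4.64×10^-5
D = 0.66·(1.11×10^-6 + 4.64×10^-5)^0.04 = 0.4432 m = 443 mm
Check: V = 1.48 m/s, Re = 1.48×10^6, f = 0.01100, h_f = 7.05 m ≈ 7.34 m ✓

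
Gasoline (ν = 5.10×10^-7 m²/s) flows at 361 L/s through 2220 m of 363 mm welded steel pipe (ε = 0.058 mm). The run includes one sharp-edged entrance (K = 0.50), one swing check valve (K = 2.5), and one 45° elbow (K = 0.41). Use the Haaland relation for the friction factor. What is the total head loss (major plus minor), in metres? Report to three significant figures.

V = 4Q/(πD²) = 3.488 m/s; V²/2g = 0.6202 m
Re = 2.48×10^6, ε/D = 1.60×10^-4 → f = 0.01358 (Haaland)
Major: h_f = f(L/D)·V²/2g = 0.01358·6116·0.6202 = 51.50 m
Minor: ΣK = 3.41; h_m = ΣK·V²/2g = 2.115 m
Total H_L = 51.50 + 2.115 = 53.61 m

H_L ≈ 53.6 m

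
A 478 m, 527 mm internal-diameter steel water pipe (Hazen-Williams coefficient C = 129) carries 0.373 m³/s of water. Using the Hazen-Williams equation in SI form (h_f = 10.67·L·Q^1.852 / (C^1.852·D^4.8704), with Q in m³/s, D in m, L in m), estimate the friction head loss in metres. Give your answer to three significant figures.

h_f = 10.67·478·0.373^1.852 / (129^1.852·0.527^4.8704) = 2.293 m

h_f ≈ 2.29 m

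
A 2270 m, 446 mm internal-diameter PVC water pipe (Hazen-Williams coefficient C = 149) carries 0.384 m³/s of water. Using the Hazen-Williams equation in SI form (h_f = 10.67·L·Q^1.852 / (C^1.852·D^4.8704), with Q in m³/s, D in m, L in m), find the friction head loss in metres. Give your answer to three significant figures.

h_f ≈ 19.8 m

h_f = 10.67·2270·0.384^1.852 / (149^1.852·0.446^4.8704) = 19.84 m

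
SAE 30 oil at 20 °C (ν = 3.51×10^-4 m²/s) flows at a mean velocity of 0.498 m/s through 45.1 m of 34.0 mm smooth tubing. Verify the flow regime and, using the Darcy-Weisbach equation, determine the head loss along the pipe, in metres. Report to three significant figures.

h_f ≈ 22.2 m

Re = VD/ν = 0.498·0.03400/3.51×10^-4 = 48.2 → laminar (Re < 2300)
f = 64/Re = 1.327
h_f = f(L/D)V²/(2g) = 1.327·(45.1/0.03400)·0.498²/(2·9.81) = 22.25 m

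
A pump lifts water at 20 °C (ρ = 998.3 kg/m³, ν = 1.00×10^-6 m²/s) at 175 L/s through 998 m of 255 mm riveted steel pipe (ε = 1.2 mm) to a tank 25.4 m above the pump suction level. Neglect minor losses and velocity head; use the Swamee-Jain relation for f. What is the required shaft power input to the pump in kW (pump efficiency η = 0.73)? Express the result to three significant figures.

P_shaft ≈ 225 kW

V = 4Q/(πD²) = 3.427 m/s; Re = 8.74×10^5; ε/D = 0.00471; f = 0.03000
h_f = f(L/D)V²/2g = 70.26 m
Total head H = z + h_f = 25.4 + 70.26 = 95.66 m
P_hyd = ρgQH = 998.3·9.81·0.175·95.66 = 163.9 kW
P_shaft = P_hyd/η = 163.9/0.73 = 224.6 kW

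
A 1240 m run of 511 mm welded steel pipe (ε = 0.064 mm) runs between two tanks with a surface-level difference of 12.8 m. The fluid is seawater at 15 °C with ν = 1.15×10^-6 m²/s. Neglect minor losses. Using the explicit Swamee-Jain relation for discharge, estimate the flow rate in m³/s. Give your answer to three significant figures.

Swamee-Jain (Type II): Q = -0.965·√(gD⁵h_f/L)·ln[ε/(3.7D) + √(3.17ν²L/(gD³h_f))]
√(gD⁵h_f/L) = √(9.81·0.511⁵·12.8/1240) = 0.05940
ε/(3.7D) = 3.38×10^-5; √(3.17ν²L/(gD³h_f)) = 1.76×10^-5
Q = -0.965·0.05940·ln(5.146×10^-5) = 0.5660 m³/s
Check: V = 2.76 m/s, Re = 1.23×10^6, f = 0.01367, h_f = 12.9 m ≈ 12.8 m ✓

Q ≈ 0.566 m³/s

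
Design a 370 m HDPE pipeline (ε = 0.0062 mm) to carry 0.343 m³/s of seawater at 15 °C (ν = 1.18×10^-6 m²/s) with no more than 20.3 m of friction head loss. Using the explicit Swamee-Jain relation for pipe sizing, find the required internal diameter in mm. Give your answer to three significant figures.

Swamee-Jain (Type III): D = 0.66·[ε^1.25·(LQ²/(gh_f))^4.75 + ν·Q^9.4·(L/(gh_f))^5.2]^0.04
LQ²/(gh_f) = 0.2186; L/(gh_f) = 1.858
Term 1 = ε^1.25·(…)^4.75 = 2.26×10^-10; Term 2 = ν·Q^9.4·(…)^5.2 = 1.27×10^-9
D = 0.66·(2.26×10^-10 + 1.27×10^-9)^0.04 = 0.2928 m = 293 mm
Check: V = 5.10 m/s, Re = 1.26×10^6, f = 0.01173, h_f = 19.6 m ≈ 20.3 m ✓

D ≈ 293 mm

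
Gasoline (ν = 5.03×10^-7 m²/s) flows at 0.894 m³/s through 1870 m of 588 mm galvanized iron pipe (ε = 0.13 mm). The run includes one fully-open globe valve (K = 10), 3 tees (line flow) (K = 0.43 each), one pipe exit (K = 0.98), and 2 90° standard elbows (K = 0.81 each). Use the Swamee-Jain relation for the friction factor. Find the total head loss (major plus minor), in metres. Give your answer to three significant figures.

H_L ≈ 32.8 m

V = 4Q/(πD²) = 3.292 m/s; V²/2g = 0.5524 m
Re = 3.85×10^6, ε/D = 2.21×10^-4 → f = 0.01433 (Swamee-Jain)
Major: h_f = f(L/D)·V²/2g = 0.01433·3180·0.5524 = 25.18 m
Minor: ΣK = 13.9; h_m = ΣK·V²/2g = 7.673 m
Total H_L = 25.18 + 7.673 = 32.85 m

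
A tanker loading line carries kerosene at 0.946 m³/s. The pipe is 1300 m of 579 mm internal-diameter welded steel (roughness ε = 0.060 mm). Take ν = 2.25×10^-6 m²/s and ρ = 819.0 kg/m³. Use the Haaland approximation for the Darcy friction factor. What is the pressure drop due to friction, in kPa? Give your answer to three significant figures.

V = 4Q/(πD²) = 4·0.946/(π·0.579²) = 3.593 m/s
Re = VD/ν = 3.593·0.579/2.25×10^-6 = 9.25×10^5 → turbulent
ε/D = 0.060/579 = 1.04×10^-4
Haaland: f = 0.01346
h_f = f(L/D)V²/(2g) = 0.01346·(1300/0.579)·3.593²/(2·9.81) = 19.89 m
Δp = ρg·h_f = 819.0·9.81·19.89 = 159.8 kPa

Δp ≈ 160 kPa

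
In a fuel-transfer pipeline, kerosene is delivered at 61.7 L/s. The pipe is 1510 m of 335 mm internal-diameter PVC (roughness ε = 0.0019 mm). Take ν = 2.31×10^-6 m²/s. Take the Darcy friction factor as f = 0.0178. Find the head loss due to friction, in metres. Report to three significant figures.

V = 4Q/(πD²) = 4·0.0617/(π·0.335²) = 0.7000 m/s
h_f = f(L/D)V²/(2g) = 0.01780·(1510/0.335)·0.7000²/(2·9.81) = 2.004 m

h_f ≈ 2.00 m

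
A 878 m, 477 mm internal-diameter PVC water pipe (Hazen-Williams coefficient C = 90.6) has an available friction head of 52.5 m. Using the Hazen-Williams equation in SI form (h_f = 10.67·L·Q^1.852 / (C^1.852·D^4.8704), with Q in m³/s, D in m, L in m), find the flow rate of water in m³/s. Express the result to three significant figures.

Rearranging: Q = [h_f·C^1.852·D^4.8704 / (10.67·L)]^(1/1.852)
Q = [52.5·90.6^1.852·0.477^4.8704 / (10.67·878)]^0.540 = 0.7870 m³/s

Q ≈ 0.787 m³/s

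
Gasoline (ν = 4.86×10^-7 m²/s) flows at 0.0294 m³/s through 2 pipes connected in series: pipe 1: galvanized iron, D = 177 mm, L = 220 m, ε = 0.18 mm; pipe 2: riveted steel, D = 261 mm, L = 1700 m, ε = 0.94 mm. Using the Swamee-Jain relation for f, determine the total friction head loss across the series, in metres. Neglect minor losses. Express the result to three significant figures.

H ≈ 4.67 m

Pipe 1: V = 1.195 m/s, Re = 4.35×10^5, ε/D = 0.00102, f = 0.02052, h_1 = f(L/D)V²/2g = 1.856 m
Pipe 2: V = 0.5495 m/s, Re = 2.95×10^5, ε/D = 0.00360, f = 0.02811, h_2 = f(L/D)V²/2g = 2.818 m
Series → Q common, losses add: H = Σh = 4.674 m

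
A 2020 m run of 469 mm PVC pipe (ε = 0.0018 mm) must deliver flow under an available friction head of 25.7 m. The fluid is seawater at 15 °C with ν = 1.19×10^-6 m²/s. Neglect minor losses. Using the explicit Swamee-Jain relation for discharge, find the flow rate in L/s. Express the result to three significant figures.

Swamee-Jain (Type II): Q = -0.965·√(gD⁵h_f/L)·ln[ε/(3.7D) + √(3.17ν²L/(gD³h_f))]
√(gD⁵h_f/L) = √(9.81·0.469⁵·25.7/2020) = 0.05322
ε/(3.7D) = 1.04×10^-6; √(3.17ν²L/(gD³h_f)) = 1.87×10^-5
Q = -0.965·0.05322·ln(1.971×10^-5) = 0.5564 m³/s
Check: V = 3.22 m/s, Re = 1.27×10^6, f = 0.01127, h_f = 25.7 m ≈ 25.7 m ✓

Q ≈ 556 L/s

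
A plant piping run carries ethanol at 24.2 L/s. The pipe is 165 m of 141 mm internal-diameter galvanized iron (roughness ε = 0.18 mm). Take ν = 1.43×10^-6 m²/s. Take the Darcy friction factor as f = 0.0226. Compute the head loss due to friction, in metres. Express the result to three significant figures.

V = 4Q/(πD²) = 4·0.0242/(π·0.141²) = 1.550 m/s
h_f = f(L/D)V²/(2g) = 0.02260·(165/0.141)·1.550²/(2·9.81) = 3.238 m

h_f ≈ 3.24 m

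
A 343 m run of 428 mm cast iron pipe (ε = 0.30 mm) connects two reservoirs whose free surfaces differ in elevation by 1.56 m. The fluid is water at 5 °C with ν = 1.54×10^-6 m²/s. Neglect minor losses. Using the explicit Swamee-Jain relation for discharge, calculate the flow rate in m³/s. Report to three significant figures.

Swamee-Jain (Type II): Q = -0.965·√(gD⁵h_f/L)·ln[ε/(3.7D) + √(3.17ν²L/(gD³h_f))]
√(gD⁵h_f/L) = √(9.81·0.428⁵·1.56/343) = 0.02531
ε/(3.7D) = 1.89×10^-4; √(3.17ν²L/(gD³h_f)) = 4.64×10^-5
Q = -0.965·0.02531·ln(2.358×10^-4) = 0.2040 m³/s
Check: V = 1.42 m/s, Re = 3.94×10^5, f = 0.01912, h_f = 1.57 m ≈ 1.56 m ✓

Q ≈ 0.204 m³/s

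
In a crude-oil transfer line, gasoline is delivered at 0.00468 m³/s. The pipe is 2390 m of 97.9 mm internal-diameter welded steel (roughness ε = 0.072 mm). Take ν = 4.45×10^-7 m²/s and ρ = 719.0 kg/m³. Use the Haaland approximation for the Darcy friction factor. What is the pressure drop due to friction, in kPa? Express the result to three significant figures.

V = 4Q/(πD²) = 4·0.00468/(π·0.0979²) = 0.6217 m/s
Re = VD/ν = 0.6217·0.0979/4.45×10^-7 = 1.37×10^5 → turbulent
ε/D = 0.072/97.9 = 7.35×10^-4
Haaland: f = 0.02038
h_f = f(L/D)V²/(2g) = 0.02038·(2390/0.0979)·0.6217²/(2·9.81) = 9.800 m
Δp = ρg·h_f = 719.0·9.81·9.800 = 69.13 kPa

Δp ≈ 69.1 kPa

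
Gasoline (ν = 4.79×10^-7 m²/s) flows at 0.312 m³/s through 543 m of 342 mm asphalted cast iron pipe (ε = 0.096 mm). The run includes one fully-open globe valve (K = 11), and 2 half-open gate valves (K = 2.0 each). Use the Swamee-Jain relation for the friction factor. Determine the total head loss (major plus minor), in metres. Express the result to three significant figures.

V = 4Q/(πD²) = 3.396 m/s; V²/2g = 0.5879 m
Re = 2.42×10^6, ε/D = 2.81×10^-4 → f = 0.01513 (Swamee-Jain)
Major: h_f = f(L/D)·V²/2g = 0.01513·1588·0.5879 = 14.12 m
Minor: ΣK = 15.0; h_m = ΣK·V²/2g = 8.819 m
Total H_L = 14.12 + 8.819 = 22.94 m

H_L ≈ 22.9 m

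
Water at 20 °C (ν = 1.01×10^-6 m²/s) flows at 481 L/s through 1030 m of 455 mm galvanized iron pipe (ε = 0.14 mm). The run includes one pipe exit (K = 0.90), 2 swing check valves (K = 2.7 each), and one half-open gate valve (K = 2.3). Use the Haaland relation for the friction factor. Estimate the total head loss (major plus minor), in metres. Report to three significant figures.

V = 4Q/(πD²) = 2.958 m/s; V²/2g = 0.4460 m
Re = 1.33×10^6, ε/D = 3.08×10^-4 → f = 0.01552 (Haaland)
Major: h_f = f(L/D)·V²/2g = 0.01552·2264·0.4460 = 15.67 m
Minor: ΣK = 8.60; h_m = ΣK·V²/2g = 3.836 m
Total H_L = 15.67 + 3.836 = 19.51 m

H_L ≈ 19.5 m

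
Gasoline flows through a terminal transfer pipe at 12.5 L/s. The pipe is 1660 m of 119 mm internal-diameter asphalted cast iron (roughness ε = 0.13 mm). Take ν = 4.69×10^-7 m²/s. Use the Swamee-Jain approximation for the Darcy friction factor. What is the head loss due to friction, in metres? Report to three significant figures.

V = 4Q/(πD²) = 4·0.0125/(π·0.119²) = 1.124 m/s
Re = VD/ν = 1.124·0.119/4.69×10^-7 = 2.85×10^5 → turbulent
ε/D = 0.13/119 = 0.00109
Swamee-Jain: f = 0.02117
h_f = f(L/D)V²/(2g) = 0.02117·(1660/0.119)·1.124²/(2·9.81) = 19.01 m

h_f ≈ 19.0 m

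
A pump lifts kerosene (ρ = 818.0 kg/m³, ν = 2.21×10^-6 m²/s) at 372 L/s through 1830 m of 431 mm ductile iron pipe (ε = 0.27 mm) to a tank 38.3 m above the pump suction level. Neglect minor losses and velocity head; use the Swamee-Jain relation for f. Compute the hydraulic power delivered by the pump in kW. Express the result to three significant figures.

V = 4Q/(πD²) = 2.550 m/s; Re = 4.97×10^5; ε/D = 6.26×10^-4; f = 0.01853
h_f = f(L/D)V²/2g = 26.07 m
Total head H = z + h_f = 38.3 + 26.07 = 64.37 m
P_hyd = ρgQH = 818.0·9.81·0.372·64.37 = 192.1 kW

P_hyd ≈ 192 kW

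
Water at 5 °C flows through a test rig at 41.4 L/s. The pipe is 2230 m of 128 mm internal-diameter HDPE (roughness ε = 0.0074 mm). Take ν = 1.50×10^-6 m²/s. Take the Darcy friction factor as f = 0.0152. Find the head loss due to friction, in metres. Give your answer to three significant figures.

h_f ≈ 140 m

V = 4Q/(πD²) = 4·0.0414/(π·0.128²) = 3.217 m/s
h_f = f(L/D)V²/(2g) = 0.01520·(2230/0.128)·3.217²/(2·9.81) = 139.7 m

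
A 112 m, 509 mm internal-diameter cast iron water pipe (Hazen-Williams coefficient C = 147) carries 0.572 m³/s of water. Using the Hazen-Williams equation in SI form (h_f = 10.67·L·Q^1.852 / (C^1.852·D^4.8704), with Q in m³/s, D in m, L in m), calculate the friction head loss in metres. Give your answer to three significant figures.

h_f ≈ 1.10 m

h_f = 10.67·112·0.572^1.852 / (147^1.852·0.509^4.8704) = 1.103 m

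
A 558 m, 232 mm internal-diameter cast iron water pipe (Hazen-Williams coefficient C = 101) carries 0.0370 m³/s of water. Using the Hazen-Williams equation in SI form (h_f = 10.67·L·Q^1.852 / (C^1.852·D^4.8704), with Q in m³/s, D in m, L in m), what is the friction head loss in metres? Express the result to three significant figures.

h_f = 10.67·558·0.0370^1.852 / (101^1.852·0.232^4.8704) = 3.173 m

h_f ≈ 3.17 m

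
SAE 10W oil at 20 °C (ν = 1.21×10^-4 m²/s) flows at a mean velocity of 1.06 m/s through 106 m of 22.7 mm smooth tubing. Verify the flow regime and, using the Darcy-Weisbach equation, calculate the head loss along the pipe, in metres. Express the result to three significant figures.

h_f ≈ 86.1 m

Re = VD/ν = 1.06·0.02270/1.21×10^-4 = 199 → laminar (Re < 2300)
f = 64/Re = 0.3218
h_f = f(L/D)V²/(2g) = 0.3218·(106/0.02270)·1.06²/(2·9.81) = 86.06 m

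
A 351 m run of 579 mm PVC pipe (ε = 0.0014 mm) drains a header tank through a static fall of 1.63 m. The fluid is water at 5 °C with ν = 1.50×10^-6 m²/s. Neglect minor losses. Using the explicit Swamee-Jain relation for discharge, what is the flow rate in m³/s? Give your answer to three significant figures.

Swamee-Jain (Type II): Q = -0.965·√(gD⁵h_f/L)·ln[ε/(3.7D) + √(3.17ν²L/(gD³h_f))]
√(gD⁵h_f/L) = √(9.81·0.579⁵·1.63/351) = 0.05445
ε/(3.7D) = 6.54×10^-7; √(3.17ν²L/(gD³h_f)) = 2.84×10^-5
Q = -0.965·0.05445·ln(2.905×10^-5) = 0.5489 m³/s
Check: V = 2.08 m/s, Re = 8.05×10^5, f = 0.01210, h_f = 1.62 m ≈ 1.63 m ✓

Q ≈ 0.549 m³/s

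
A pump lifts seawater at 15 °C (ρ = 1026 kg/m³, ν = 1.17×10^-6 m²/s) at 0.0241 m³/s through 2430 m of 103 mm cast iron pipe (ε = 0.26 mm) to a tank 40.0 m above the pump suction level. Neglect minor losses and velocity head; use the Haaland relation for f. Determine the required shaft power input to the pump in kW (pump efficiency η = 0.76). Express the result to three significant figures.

V = 4Q/(πD²) = 2.892 m/s; Re = 2.55×10^5; ε/D = 0.00252; f = 0.02552
h_f = f(L/D)V²/2g = 256.7 m
Total head H = z + h_f = 40.0 + 256.7 = 296.7 m
P_hyd = ρgQH = 1026·9.81·0.0241·296.7 = 71.98 kW
P_shaft = P_hyd/η = 71.98/0.76 = 94.71 kW

P_shaft ≈ 94.7 kW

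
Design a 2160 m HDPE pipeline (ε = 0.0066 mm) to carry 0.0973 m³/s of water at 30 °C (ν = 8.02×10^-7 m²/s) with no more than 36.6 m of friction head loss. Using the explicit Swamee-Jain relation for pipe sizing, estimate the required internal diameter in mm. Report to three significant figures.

Swamee-Jain (Type III): D = 0.66·[ε^1.25·(LQ²/(gh_f))^4.75 + ν·Q^9.4·(L/(gh_f))^5.2]^0.04
LQ²/(gh_f) = 0.05695; L/(gh_f) = 6.016
Term 1 = ε^1.25·(…)^4.75 = 4.10×10^-13; Term 2 = ν·Q^9.4·(…)^5.2 = 2.78×10^-12
D = 0.66·(4.10×10^-13 + 2.78×10^-12)^0.04 = 0.2289 m = 229 mm
Check: V = 2.36 m/s, Re = 6.75×10^5, f = 0.01295, h_f = 34.8 m ≈ 36.6 m ✓

D ≈ 229 mm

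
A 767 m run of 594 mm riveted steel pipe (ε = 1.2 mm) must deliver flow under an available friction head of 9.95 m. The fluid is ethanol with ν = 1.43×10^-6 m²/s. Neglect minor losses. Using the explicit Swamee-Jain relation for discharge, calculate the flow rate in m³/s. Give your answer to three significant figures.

Q ≈ 0.701 m³/s

Swamee-Jain (Type II): Q = -0.965·√(gD⁵h_f/L)·ln[ε/(3.7D) + √(3.17ν²L/(gD³h_f))]
√(gD⁵h_f/L) = √(9.81·0.594⁵·9.95/767) = 0.09701
ε/(3.7D) = 5.46×10^-4; √(3.17ν²L/(gD³h_f)) = 1.56×10^-5
Q = -0.965·0.09701·ln(5.616×10^-4) = 0.7007 m³/s
Check: V = 2.53 m/s, Re = 1.05×10^6, f = 0.02373, h_f = 9.98 m ≈ 9.95 m ✓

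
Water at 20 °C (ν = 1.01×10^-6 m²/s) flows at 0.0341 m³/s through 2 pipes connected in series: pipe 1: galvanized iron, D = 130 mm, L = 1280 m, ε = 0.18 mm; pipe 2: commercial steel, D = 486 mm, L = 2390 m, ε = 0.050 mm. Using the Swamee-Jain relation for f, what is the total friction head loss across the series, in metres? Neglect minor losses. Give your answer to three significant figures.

Pipe 1: V = 2.569 m/s, Re = 3.31×10^5, ε/D = 0.00138, f = 0.02214, h_1 = f(L/D)V²/2g = 73.33 m
Pipe 2: V = 0.1838 m/s, Re = 8.85×10^4, ε/D = 1.03×10^-4, f = 0.01890, h_2 = f(L/D)V²/2g = 0.1600 m
Series → Q common, losses add: H = Σh = 73.49 m

H ≈ 73.5 m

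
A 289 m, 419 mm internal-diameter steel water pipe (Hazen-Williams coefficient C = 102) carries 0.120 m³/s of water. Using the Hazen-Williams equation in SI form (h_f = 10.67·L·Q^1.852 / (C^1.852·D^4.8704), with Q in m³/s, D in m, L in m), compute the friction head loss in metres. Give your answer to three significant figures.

h_f ≈ 0.801 m

h_f = 10.67·289·0.120^1.852 / (102^1.852·0.419^4.8704) = 0.8012 m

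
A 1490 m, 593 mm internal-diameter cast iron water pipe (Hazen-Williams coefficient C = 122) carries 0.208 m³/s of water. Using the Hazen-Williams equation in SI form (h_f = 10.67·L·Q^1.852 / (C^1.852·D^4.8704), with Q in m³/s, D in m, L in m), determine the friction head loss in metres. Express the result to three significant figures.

h_f = 10.67·1490·0.208^1.852 / (122^1.852·0.593^4.8704) = 1.513 m

h_f ≈ 1.51 m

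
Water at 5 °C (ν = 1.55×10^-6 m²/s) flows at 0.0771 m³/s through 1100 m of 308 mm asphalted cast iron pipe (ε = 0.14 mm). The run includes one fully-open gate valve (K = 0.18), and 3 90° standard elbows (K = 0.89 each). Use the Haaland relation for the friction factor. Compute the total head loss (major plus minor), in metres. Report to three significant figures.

V = 4Q/(πD²) = 1.035 m/s; V²/2g = 0.05458 m
Re = 2.06×10^5, ε/D = 4.55×10^-4 → f = 0.01835 (Haaland)
Major: h_f = f(L/D)·V²/2g = 0.01835·3571·0.05458 = 3.577 m
Minor: ΣK = 2.85; h_m = ΣK·V²/2g = 0.1556 m
Total H_L = 3.577 + 0.1556 = 3.732 m

H_L ≈ 3.73 m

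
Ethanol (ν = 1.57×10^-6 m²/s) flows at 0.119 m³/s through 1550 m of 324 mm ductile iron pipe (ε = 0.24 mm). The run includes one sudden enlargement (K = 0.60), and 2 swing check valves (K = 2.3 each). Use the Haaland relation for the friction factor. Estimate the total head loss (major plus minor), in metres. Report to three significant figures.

V = 4Q/(πD²) = 1.443 m/s; V²/2g = 0.1062 m
Re = 2.98×10^5, ε/D = 7.41×10^-4 → f = 0.01936 (Haaland)
Major: h_f = f(L/D)·V²/2g = 0.01936·4784·0.1062 = 9.833 m
Minor: ΣK = 5.20; h_m = ΣK·V²/2g = 0.5521 m
Total H_L = 9.833 + 0.5521 = 10.38 m

H_L ≈ 10.4 m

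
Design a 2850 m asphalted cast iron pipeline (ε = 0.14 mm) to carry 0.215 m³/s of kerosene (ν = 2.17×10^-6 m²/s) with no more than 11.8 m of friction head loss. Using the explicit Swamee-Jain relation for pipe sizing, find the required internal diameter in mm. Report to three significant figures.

Swamee-Jain (Type III): D = 0.66·[ε^1.25·(LQ²/(gh_f))^4.75 + ν·Q^9.4·(L/(gh_f))^5.2]^0.04
LQ²/(gh_f) = 1.138; L/(gh_f) = 24.62
Term 1 = ε^1.25·(…)^4.75 = 2.81×10^-5; Term 2 = ν·Q^9.4·(…)^5.2 = 1.98×10^-5
D = 0.66·(2.81×10^-5 + 1.98×10^-5)^0.04 = 0.4434 m = 443 mm
Check: V = 1.39 m/s, Re = 2.85×10^5, f = 0.01725, h_f = 11.0 m ≈ 11.8 m ✓

D ≈ 443 mm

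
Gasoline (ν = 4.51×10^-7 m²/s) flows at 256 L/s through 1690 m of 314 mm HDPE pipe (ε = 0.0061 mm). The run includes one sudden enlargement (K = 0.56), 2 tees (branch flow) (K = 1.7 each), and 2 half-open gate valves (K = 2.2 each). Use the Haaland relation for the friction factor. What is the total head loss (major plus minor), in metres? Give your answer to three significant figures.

H_L ≈ 36.9 m

V = 4Q/(πD²) = 3.306 m/s; V²/2g = 0.5570 m
Re = 2.30×10^6, ε/D = 1.94×10^-5 → f = 0.01075 (Haaland)
Major: h_f = f(L/D)·V²/2g = 0.01075·5382·0.5570 = 32.22 m
Minor: ΣK = 8.36; h_m = ΣK·V²/2g = 4.657 m
Total H_L = 32.22 + 4.657 = 36.88 m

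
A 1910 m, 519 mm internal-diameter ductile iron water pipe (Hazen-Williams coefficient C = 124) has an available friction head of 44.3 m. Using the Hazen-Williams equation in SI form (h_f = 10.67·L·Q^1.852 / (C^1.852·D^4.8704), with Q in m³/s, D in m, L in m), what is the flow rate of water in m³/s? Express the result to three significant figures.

Rearranging: Q = [h_f·C^1.852·D^4.8704 / (10.67·L)]^(1/1.852)
Q = [44.3·124^1.852·0.519^4.8704 / (10.67·1910)]^0.540 = 0.8064 m³/s

Q ≈ 0.806 m³/s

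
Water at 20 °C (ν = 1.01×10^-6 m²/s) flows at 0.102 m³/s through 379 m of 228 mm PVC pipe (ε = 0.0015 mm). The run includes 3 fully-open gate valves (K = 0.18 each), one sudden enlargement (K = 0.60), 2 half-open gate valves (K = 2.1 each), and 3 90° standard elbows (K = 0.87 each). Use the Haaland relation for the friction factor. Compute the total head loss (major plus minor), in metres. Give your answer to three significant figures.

V = 4Q/(πD²) = 2.498 m/s; V²/2g = 0.3181 m
Re = 5.64×10^5, ε/D = 6.58×10^-6 → f = 0.01287 (Haaland)
Major: h_f = f(L/D)·V²/2g = 0.01287·1662·0.3181 = 6.803 m
Minor: ΣK = 7.95; h_m = ΣK·V²/2g = 2.529 m
Total H_L = 6.803 + 2.529 = 9.332 m

H_L ≈ 9.33 m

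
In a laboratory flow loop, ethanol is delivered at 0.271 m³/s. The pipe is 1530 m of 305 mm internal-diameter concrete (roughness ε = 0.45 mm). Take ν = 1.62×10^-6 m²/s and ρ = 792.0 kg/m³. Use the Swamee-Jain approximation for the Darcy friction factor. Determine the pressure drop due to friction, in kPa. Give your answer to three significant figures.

V = 4Q/(πD²) = 4·0.271/(π·0.305²) = 3.709 m/s
Re = VD/ν = 3.709·0.305/1.62×10^-6 = 6.98×10^5 → turbulent
ε/D = 0.45/305 = 0.00148
Swamee-Jain: f = 0.02206
h_f = f(L/D)V²/(2g) = 0.02206·(1530/0.305)·3.709²/(2·9.81) = 77.61 m
Δp = ρg·h_f = 792.0·9.81·77.61 = 603.0 kPa

Δp ≈ 603 kPa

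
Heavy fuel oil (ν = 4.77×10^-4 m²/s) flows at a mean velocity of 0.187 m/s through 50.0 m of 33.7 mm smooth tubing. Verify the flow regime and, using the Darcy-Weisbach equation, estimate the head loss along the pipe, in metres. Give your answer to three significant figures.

h_f ≈ 12.8 m

Re = VD/ν = 0.187·0.03370/4.77×10^-4 = 13.2 → laminar (Re < 2300)
f = 64/Re = 4.844
h_f = f(L/D)V²/(2g) = 4.844·(50.0/0.03370)·0.187²/(2·9.81) = 12.81 m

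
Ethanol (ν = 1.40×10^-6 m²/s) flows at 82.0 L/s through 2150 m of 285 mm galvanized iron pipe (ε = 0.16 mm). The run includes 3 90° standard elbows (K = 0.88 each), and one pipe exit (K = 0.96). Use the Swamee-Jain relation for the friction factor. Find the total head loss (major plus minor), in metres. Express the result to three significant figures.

V = 4Q/(πD²) = 1.285 m/s; V²/2g = 0.08421 m
Re = 2.62×10^5, ε/D = 5.61×10^-4 → f = 0.01885 (Swamee-Jain)
Major: h_f = f(L/D)·V²/2g = 0.01885·7544·0.08421 = 11.97 m
Minor: ΣK = 3.60; h_m = ΣK·V²/2g = 0.3032 m
Total H_L = 11.97 + 0.3032 = 12.28 m

H_L ≈ 12.3 m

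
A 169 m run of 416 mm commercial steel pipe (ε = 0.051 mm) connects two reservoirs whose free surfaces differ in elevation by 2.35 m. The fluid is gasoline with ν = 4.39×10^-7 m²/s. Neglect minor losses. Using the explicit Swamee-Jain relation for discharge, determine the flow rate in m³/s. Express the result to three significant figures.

Q ≈ 0.402 m³/s

Swamee-Jain (Type II): Q = -0.965·√(gD⁵h_f/L)·ln[ε/(3.7D) + √(3.17ν²L/(gD³h_f))]
√(gD⁵h_f/L) = √(9.81·0.416⁵·2.35/169) = 0.04122
ε/(3.7D) = 3.31×10^-5; √(3.17ν²L/(gD³h_f)) = 7.89×10^-6
Q = -0.965·0.04122·ln(4.102×10^-5) = 0.4019 m³/s
Check: V = 2.96 m/s, Re = 2.80×10^6, f = 0.01306, h_f = 2.36 m ≈ 2.35 m ✓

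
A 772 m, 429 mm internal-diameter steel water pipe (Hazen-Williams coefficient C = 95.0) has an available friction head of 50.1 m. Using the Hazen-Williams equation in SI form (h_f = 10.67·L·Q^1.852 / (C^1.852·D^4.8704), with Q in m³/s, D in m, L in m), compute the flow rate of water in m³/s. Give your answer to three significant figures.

Rearranging: Q = [h_f·C^1.852·D^4.8704 / (10.67·L)]^(1/1.852)
Q = [50.1·95.0^1.852·0.429^4.8704 / (10.67·772)]^0.540 = 0.6526 m³/s

Q ≈ 0.653 m³/s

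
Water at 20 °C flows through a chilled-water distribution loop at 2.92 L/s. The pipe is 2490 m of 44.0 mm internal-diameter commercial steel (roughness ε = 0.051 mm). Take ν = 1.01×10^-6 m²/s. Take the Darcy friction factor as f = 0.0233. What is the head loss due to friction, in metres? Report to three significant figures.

V = 4Q/(πD²) = 4·0.00292/(π·0.0440²) = 1.920 m/s
h_f = f(L/D)V²/(2g) = 0.02330·(2490/0.0440)·1.920²/(2·9.81) = 247.8 m

h_f ≈ 248 m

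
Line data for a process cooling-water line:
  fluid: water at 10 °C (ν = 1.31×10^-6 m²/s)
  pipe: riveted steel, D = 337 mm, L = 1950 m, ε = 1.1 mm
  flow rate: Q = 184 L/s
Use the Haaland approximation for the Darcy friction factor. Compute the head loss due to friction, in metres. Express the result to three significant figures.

V = 4Q/(πD²) = 4·0.184/(π·0.337²) = 2.063 m/s
Re = VD/ν = 2.063·0.337/1.31×10^-6 = 5.31×10^5 → turbulent
ε/D = 1.1/337 = 0.00326
Haaland: f = 0.02707
h_f = f(L/D)V²/(2g) = 0.02707·(1950/0.337)·2.063²/(2·9.81) = 33.97 m

h_f ≈ 34.0 m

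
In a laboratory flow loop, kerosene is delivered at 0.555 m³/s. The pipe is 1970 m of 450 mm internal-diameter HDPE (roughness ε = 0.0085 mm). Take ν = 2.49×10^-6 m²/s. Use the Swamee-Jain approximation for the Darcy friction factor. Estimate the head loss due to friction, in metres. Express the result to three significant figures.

V = 4Q/(πD²) = 4·0.555/(π·0.450²) = 3.490 m/s
Re = VD/ν = 3.490·0.450/2.49×10^-6 = 6.31×10^5 → turbulent
ε/D = 0.0085/450 = 1.89×10^-5
Swamee-Jain: f = 0.01291
h_f = f(L/D)V²/(2g) = 0.01291·(1970/0.450)·3.490²/(2·9.81) = 35.07 m

h_f ≈ 35.1 m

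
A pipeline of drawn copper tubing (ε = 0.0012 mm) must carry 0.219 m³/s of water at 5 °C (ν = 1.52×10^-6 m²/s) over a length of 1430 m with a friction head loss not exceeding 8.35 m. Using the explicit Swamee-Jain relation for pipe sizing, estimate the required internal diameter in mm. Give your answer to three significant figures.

D ≈ 396 mm

Swamee-Jain (Type III): D = 0.66·[ε^1.25·(LQ²/(gh_f))^4.75 + ν·Q^9.4·(L/(gh_f))^5.2]^0.04
LQ²/(gh_f) = 0.8373; L/(gh_f) = 17.46
Term 1 = ε^1.25·(…)^4.75 = 1.71×10^-8; Term 2 = ν·Q^9.4·(…)^5.2 = 2.76×10^-6
D = 0.66·(1.71×10^-8 + 2.76×10^-6)^0.04 = 0.3956 m = 396 mm
Check: V = 1.78 m/s, Re = 4.64×10^5, f = 0.01332, h_f = 7.79 m ≈ 8.35 m ✓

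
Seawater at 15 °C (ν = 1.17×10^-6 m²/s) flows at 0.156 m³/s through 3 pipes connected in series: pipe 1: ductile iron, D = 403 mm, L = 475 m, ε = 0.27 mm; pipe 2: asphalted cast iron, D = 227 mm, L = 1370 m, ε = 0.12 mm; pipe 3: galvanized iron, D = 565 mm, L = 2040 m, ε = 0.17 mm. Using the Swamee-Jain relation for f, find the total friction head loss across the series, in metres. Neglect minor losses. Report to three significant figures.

H ≈ 83.6 m

Pipe 1: V = 1.223 m/s, Re = 4.21×10^5, ε/D = 6.70×10^-4, f = 0.01890, h_1 = f(L/D)V²/2g = 1.698 m
Pipe 2: V = 3.855 m/s, Re = 7.48×10^5, ε/D = 5.29×10^-4, f = 0.01765, h_2 = f(L/D)V²/2g = 80.69 m
Pipe 3: V = 0.6222 m/s, Re = 3.00×10^5, ε/D = 3.01×10^-4, f = 0.01706, h_3 = f(L/D)V²/2g = 1.216 m
Series → Q common, losses add: H = Σh = 83.60 m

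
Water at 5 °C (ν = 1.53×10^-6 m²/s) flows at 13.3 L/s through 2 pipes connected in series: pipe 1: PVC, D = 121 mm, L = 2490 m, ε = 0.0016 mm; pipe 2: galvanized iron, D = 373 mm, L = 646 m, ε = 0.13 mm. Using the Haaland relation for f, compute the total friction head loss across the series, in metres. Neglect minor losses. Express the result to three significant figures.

Pipe 1: V = 1.157 m/s, Re = 9.15×10^4, ε/D = 1.32×10^-5, f = 0.01821, h_1 = f(L/D)V²/2g = 25.55 m
Pipe 2: V = 0.1217 m/s, Re = 2.97×10^4, ε/D = 3.49×10^-4, f = 0.02416, h_2 = f(L/D)V²/2g = 0.03159 m
Series → Q common, losses add: H = Σh = 25.58 m

H ≈ 25.6 m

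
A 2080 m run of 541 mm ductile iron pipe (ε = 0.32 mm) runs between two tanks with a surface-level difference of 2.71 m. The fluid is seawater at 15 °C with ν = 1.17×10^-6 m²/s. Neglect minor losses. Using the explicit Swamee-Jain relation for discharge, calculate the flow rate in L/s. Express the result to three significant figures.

Swamee-Jain (Type II): Q = -0.965·√(gD⁵h_f/L)·ln[ε/(3.7D) + √(3.17ν²L/(gD³h_f))]
√(gD⁵h_f/L) = √(9.81·0.541⁵·2.71/2080) = 0.02434
ε/(3.7D) = 1.60×10^-4; √(3.17ν²L/(gD³h_f)) = 4.63×10^-5
Q = -0.965·0.02434·ln(2.062×10^-4) = 0.1993 m³/s
Check: V = 0.867 m/s, Re = 4.01×10^5, f = 0.01852, h_f = 2.73 m ≈ 2.71 m ✓

Q ≈ 199 L/s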